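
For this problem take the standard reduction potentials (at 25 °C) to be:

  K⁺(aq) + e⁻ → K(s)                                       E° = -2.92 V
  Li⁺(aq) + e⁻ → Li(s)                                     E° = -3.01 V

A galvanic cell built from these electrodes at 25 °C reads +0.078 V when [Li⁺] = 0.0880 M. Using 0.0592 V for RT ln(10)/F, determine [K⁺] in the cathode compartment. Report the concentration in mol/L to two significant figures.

0.055 M

K⁺/K is the cathode, Li⁺/Li the anode: E°cell = +0.09 V, n = 1.
Overall reaction: K⁺(aq) + Li(s) → K(s) + Li⁺(aq); Q = [Li⁺]^1/[K⁺]^1.
From E = E° − (0.0592/n) log Q: log Q = (E° − E)·n/0.0592 = (+0.09 − (+0.078))·1/0.0592 = 0.2027.
So 1·log[K⁺] = 1·log(0.088) − log Q = -1.0555 − (0.2027) = -1.2582; [K⁺] = 10^(-1.2582) ≈ 0.055 M.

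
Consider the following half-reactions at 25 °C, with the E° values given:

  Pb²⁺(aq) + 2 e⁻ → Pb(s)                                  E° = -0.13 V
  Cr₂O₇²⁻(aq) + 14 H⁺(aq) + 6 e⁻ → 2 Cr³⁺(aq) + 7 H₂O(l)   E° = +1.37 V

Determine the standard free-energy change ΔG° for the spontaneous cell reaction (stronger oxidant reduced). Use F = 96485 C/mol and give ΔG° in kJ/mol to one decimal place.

-868.4 kJ/mol

Cr₂O₇²⁻/Cr³⁺ (E° = +1.37 V) is the cathode; Pb²⁺/Pb (E° = -0.13 V) is the anode, so E°cell = +1.50 V.
Balancing electrons gives n = 6 (lcm of 6 and 2).
ΔG° = −nFE° = −(6)(96485)(+1.50) = -868,365 J = -868.4 kJ/mol.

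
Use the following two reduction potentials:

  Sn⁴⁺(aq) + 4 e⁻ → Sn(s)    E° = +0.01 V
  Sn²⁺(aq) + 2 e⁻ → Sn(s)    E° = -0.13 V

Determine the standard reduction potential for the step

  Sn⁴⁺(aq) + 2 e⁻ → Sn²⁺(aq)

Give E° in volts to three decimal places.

Sequential free energies add, so n₃E°₃ = n₁E°₁ + n₂E°₂.
With n₃ = 4, and the known step contributing 2×(-0.13) V, the unknown satisfies 2·E° = 4×(+0.01) − 2×(-0.13) = +0.300.
E° = +0.300 / 2 = +0.150 V.

+0.150 V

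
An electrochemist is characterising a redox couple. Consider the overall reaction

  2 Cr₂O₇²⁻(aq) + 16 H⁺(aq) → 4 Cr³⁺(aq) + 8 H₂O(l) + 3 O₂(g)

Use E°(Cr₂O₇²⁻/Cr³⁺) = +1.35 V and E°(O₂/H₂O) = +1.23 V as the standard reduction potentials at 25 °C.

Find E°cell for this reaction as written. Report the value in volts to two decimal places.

+0.12 V

The Cr₂O₇²⁻/Cr³⁺ couple has the higher reduction potential, so it is the cathode; O₂/H₂O is oxidised at the anode.
E°cell = E°(cathode) − E°(anode) = (+1.35) − (+1.23) = +0.12 V.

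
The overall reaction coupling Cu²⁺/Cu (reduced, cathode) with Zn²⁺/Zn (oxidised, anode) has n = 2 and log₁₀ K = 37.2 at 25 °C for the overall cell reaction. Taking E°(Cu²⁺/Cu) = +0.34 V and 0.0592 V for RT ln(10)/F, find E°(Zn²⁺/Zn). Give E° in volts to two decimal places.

-0.76 V

E°cell = (0.0592/n)·log K = (0.0592/2)(37.2) = +1.101 V.
Since Cu²⁺/Cu is the cathode and Zn²⁺/Zn the anode, E°cell = E°(Cu²⁺/Cu) − E°(Zn²⁺/Zn).
So E°(Zn²⁺/Zn) = E°(Cu²⁺/Cu) − E°cell = (+0.34) − (+1.101) = -0.76 V.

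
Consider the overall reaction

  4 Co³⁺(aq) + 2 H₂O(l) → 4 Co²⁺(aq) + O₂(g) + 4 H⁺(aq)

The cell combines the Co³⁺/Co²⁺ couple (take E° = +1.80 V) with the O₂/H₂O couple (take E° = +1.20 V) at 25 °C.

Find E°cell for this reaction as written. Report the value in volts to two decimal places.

+0.60 V

The Co³⁺/Co²⁺ couple has the higher reduction potential, so it is the cathode; O₂/H₂O is oxidised at the anode.
E°cell = E°(cathode) − E°(anode) = (+1.80) − (+1.20) = +0.60 V.
Since E°cell > 0, the reaction is spontaneous under standard conditions.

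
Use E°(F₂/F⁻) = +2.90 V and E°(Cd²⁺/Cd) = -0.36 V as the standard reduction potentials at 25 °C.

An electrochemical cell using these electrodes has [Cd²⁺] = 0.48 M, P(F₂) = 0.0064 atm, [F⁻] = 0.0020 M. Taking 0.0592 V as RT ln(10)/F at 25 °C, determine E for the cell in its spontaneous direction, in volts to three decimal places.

+3.364 V

F₂/F⁻ is the cathode (higher E°), Cd²⁺/Cd the anode: E°cell = +2.90 − (-0.36) = +3.26 V, n = 2.
Overall: F₂(g) + Cd(s) → 2 F⁻(aq) + Cd²⁺(aq)
Q = [F⁻]^2·[Cd²⁺] / (P(F₂)); log Q = -3.523.
E = E° − (0.0592/n) log Q = +3.26 − (0.0592/2)(-3.523) = +3.364 V.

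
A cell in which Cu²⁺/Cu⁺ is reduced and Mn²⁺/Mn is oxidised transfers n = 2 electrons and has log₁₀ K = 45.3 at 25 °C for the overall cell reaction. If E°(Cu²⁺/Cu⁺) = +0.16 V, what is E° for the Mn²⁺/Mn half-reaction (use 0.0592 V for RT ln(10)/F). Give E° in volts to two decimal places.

E°cell = (0.0592/n)·log K = (0.0592/2)(45.3) = +1.341 V.
Since Cu²⁺/Cu⁺ is the cathode and Mn²⁺/Mn the anode, E°cell = E°(Cu²⁺/Cu⁺) − E°(Mn²⁺/Mn).
So E°(Mn²⁺/Mn) = E°(Cu²⁺/Cu⁺) − E°cell = (+0.16) − (+1.341) = -1.18 V.

-1.18 V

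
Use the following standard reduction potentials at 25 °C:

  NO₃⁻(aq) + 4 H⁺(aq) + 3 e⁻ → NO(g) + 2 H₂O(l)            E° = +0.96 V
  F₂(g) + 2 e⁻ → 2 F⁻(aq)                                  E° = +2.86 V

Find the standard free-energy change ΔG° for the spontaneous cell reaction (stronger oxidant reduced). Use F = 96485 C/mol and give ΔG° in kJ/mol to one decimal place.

-1099.9 kJ/mol

F₂/F⁻ (E° = +2.86 V) is the cathode; NO₃⁻/NO (E° = +0.96 V) is the anode, so E°cell = +1.90 V.
Balancing electrons gives n = 6 (lcm of 2 and 3).
ΔG° = −nFE° = −(6)(96485)(+1.90) = -1,099,929 J = -1099.9 kJ/mol.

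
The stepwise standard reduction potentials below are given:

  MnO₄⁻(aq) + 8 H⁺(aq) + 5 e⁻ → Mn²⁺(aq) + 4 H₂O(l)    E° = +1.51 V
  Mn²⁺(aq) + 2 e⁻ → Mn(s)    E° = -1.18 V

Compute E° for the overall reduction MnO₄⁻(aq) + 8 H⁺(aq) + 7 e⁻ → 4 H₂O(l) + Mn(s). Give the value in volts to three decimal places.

+0.741 V

Adding the free-energy changes (−nFE°) of the two steps gives −n₃FE°₃ = −n₁FE°₁ − n₂FE°₂.
E°₃ = (5×+1.51 + 2×-1.18) / 7 = (+5.190) / 7 = +0.741 V.
Simply averaging or adding the two E° values would be wrong; the electron-weighted sum is required.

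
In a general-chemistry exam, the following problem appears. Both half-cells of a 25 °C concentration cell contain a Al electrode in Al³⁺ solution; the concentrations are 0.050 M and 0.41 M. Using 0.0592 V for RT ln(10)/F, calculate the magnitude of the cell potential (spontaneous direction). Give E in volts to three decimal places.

+0.018 V

For a concentration cell E°cell = 0. The 0.41 M side is the cathode (reduction is favoured where [Al³⁺] is higher).
With n = 3, E = −(0.0592/3) log([Al³⁺]ₐₙ/[Al³⁺]꜀ₐₜ) = −(0.0592/3) log(0.05/0.41) = −(0.0592/3)(-0.914) = +0.018 V.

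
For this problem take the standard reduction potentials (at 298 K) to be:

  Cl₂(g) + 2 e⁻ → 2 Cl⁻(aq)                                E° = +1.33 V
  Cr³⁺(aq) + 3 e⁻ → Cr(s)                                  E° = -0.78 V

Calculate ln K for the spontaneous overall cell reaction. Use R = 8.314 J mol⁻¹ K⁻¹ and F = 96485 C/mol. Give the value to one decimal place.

493.0

Cathode: Cl₂/Cl⁻; anode: Cr³⁺/Cr. E°cell = (+1.33) − (-0.78) = +2.11 V, with n = 6.
ΔG° = −nFE° = −RT ln K, so ln K = nFE°/(RT) = (6)(96485)(+2.11) / ((8.314)(298)) = 493.023.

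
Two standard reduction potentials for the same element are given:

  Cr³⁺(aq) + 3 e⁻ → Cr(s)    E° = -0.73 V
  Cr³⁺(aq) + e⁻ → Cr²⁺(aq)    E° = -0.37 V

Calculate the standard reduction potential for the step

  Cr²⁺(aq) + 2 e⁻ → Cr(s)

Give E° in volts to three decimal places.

Sequential free energies add, so n₃E°₃ = n₁E°₁ + n₂E°₂.
With n₃ = 3, and the known step contributing 1×(-0.37) V, the unknown satisfies 2·E° = 3×(-0.73) − 1×(-0.37) = -1.820.
E° = -1.820 / 2 = -0.910 V.

-0.910 V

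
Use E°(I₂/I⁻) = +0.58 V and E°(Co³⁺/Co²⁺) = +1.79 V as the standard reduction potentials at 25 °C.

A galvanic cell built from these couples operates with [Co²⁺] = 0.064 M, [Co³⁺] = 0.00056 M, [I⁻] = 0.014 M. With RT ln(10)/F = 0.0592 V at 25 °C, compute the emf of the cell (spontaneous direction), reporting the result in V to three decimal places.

Co³⁺/Co²⁺ is the cathode (higher E°), I₂/I⁻ the anode: E°cell = +1.79 − (+0.58) = +1.21 V, n = 2.
Overall: 2 Co³⁺(aq) + 2 I⁻(aq) → 2 Co²⁺(aq) + I₂(s)
Q = [Co²⁺]^2 / ([Co³⁺]^2·[I⁻]^2); log Q = 7.824.
E = E° − (0.0592/n) log Q = +1.21 − (0.0592/2)(7.824) = +0.978 V.

+0.978 V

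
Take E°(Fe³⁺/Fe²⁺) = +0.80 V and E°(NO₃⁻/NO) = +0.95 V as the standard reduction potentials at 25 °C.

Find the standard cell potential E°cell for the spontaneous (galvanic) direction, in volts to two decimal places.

The NO₃⁻/NO couple has the higher reduction potential, so it is the cathode; Fe³⁺/Fe²⁺ is oxidised at the anode.
E°cell = E°(cathode) − E°(anode) = (+0.95) − (+0.80) = +0.15 V.

+0.15 V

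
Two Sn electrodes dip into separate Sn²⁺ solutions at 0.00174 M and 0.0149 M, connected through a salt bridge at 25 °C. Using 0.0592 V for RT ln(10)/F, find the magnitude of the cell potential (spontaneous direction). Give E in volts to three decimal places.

+0.028 V

For a concentration cell E°cell = 0. The 0.0149 M side is the cathode (reduction is favoured where [Sn²⁺] is higher).
With n = 2, E = −(0.0592/2) log([Sn²⁺]ₐₙ/[Sn²⁺]꜀ₐₜ) = −(0.0592/2) log(0.00174/0.0149) = −(0.0592/2)(-0.933) = +0.028 V.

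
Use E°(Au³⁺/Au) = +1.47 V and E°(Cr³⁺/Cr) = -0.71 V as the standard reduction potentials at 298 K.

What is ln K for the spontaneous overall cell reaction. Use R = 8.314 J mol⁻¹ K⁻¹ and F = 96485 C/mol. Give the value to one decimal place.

254.7

Cathode: Au³⁺/Au; anode: Cr³⁺/Cr. E°cell = (+1.47) − (-0.71) = +2.18 V, with n = 3.
ΔG° = −nFE° = −RT ln K, so ln K = nFE°/(RT) = (3)(96485)(+2.18) / ((8.314)(298)) = 254.690.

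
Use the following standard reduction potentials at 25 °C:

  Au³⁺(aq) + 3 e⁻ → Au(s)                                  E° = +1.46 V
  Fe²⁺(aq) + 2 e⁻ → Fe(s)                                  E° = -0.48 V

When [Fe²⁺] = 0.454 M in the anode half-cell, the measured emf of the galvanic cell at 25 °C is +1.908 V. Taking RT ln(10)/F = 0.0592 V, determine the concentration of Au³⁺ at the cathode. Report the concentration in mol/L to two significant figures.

Au³⁺/Au is the cathode, Fe²⁺/Fe the anode: E°cell = +1.94 V, n = 6.
Overall reaction: 2 Au³⁺(aq) + 3 Fe(s) → 2 Au(s) + 3 Fe²⁺(aq); Q = [Fe²⁺]^3/[Au³⁺]^2.
From E = E° − (0.0592/n) log Q: log Q = (E° − E)·n/0.0592 = (+1.94 − (+1.908))·6/0.0592 = 3.2432.
So 2·log[Au³⁺] = 3·log(0.454) − log Q = -1.0288 − (3.2432) = -4.2720; log[Au³⁺] = -4.2720 / 2 = -2.1360; [Au³⁺] = 10^(-2.1360) ≈ 0.0073 M.

0.0073 M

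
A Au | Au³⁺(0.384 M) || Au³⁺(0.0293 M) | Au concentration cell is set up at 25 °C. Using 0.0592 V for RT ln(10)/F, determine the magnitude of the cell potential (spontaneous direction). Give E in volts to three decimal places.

+0.022 V

For a concentration cell E°cell = 0. The 0.384 M side is the cathode (reduction is favoured where [Au³⁺] is higher).
With n = 3, E = −(0.0592/3) log([Au³⁺]ₐₙ/[Au³⁺]꜀ₐₜ) = −(0.0592/3) log(0.0293/0.384) = −(0.0592/3)(-1.117) = +0.022 V.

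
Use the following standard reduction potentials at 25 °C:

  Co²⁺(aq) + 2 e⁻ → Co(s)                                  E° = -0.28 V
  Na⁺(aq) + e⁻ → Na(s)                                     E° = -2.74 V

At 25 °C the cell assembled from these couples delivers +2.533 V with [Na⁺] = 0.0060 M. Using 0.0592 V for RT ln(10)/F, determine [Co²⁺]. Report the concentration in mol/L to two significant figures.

Co²⁺/Co is the cathode, Na⁺/Na the anode: E°cell = +2.46 V, n = 2.
Overall reaction: Co²⁺(aq) + 2 Na(s) → Co(s) + 2 Na⁺(aq); Q = [Na⁺]^2/[Co²⁺]^1.
From E = E° − (0.0592/n) log Q: log Q = (E° − E)·n/0.0592 = (+2.46 − (+2.533))·2/0.0592 = -2.4662.
So 1·log[Co²⁺] = 2·log(0.006) − log Q = -4.4437 − (-2.4662) = -1.9775; [Co²⁺] = 10^(-1.9775) ≈ 0.011 M.

0.011 M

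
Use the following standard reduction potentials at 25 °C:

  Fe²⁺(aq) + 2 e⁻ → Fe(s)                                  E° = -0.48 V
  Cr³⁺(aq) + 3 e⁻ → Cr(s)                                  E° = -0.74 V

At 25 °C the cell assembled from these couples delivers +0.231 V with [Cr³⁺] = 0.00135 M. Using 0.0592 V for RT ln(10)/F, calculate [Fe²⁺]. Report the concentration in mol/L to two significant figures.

0.0013 M

Fe²⁺/Fe is the cathode, Cr³⁺/Cr the anode: E°cell = +0.26 V, n = 6.
Overall reaction: 3 Fe²⁺(aq) + 2 Cr(s) → 3 Fe(s) + 2 Cr³⁺(aq); Q = [Cr³⁺]^2/[Fe²⁺]^3.
From E = E° − (0.0592/n) log Q: log Q = (E° − E)·n/0.0592 = (+0.26 − (+0.231))·6/0.0592 = 2.9392.
So 3·log[Fe²⁺] = 2·log(0.00135) − log Q = -5.7393 − (2.9392) = -8.6785; log[Fe²⁺] = -8.6785 / 3 = -2.8928; [Fe²⁺] = 10^(-2.8928) ≈ 0.0013 M.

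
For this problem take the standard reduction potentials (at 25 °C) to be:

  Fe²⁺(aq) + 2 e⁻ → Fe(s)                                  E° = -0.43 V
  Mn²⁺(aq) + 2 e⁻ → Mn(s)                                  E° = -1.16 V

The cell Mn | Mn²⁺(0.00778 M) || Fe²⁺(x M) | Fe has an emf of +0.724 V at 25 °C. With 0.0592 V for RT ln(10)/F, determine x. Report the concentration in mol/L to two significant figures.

0.0049 M

Fe²⁺/Fe is the cathode, Mn²⁺/Mn the anode: E°cell = +0.73 V, n = 2.
Overall reaction: Fe²⁺(aq) + Mn(s) → Fe(s) + Mn²⁺(aq); Q = [Mn²⁺]^1/[Fe²⁺]^1.
From E = E° − (0.0592/n) log Q: log Q = (E° − E)·n/0.0592 = (+0.73 − (+0.724))·2/0.0592 = 0.2027.
So 1·log[Fe²⁺] = 1·log(0.00778) − log Q = -2.1090 − (0.2027) = -2.3117; [Fe²⁺] = 10^(-2.3117) ≈ 0.0049 M.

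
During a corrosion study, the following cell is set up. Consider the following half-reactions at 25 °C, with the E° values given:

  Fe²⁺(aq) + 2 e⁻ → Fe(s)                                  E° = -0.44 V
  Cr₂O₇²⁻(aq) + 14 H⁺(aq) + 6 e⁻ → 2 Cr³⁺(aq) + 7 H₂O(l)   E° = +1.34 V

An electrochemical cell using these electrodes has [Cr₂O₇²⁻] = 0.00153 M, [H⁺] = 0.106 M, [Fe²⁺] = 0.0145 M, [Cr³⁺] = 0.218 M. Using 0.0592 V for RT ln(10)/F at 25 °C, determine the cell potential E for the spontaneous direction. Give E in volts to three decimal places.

+1.685 V

Cr₂O₇²⁻/Cr³⁺ is the cathode (higher E°), Fe²⁺/Fe the anode: E°cell = +1.34 − (-0.44) = +1.78 V, n = 6.
Overall: Cr₂O₇²⁻(aq) + 14 H⁺(aq) + 3 Fe(s) → 2 Cr³⁺(aq) + 7 H₂O(l) + 3 Fe²⁺(aq)
Q = [Cr³⁺]^2·[Fe²⁺]^3 / ([Cr₂O₇²⁻]·[H⁺]^14); log Q = 9.622.
E = E° − (0.0592/n) log Q = +1.78 − (0.0592/6)(9.622) = +1.685 V.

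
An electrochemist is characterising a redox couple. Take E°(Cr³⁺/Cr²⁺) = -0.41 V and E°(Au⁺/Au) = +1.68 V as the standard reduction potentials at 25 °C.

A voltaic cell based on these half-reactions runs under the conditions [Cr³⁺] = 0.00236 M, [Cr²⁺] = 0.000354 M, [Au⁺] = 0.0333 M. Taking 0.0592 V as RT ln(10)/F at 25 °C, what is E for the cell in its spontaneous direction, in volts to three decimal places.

Au⁺/Au is the cathode (higher E°), Cr³⁺/Cr²⁺ the anode: E°cell = +1.68 − (-0.41) = +2.09 V, n = 1.
Overall: Au⁺(aq) + Cr²⁺(aq) → Au(s) + Cr³⁺(aq)
Q = [Cr³⁺] / ([Au⁺]·[Cr²⁺]); log Q = 2.301.
E = E° − (0.0592/n) log Q = +2.09 − (0.0592/1)(2.301) = +1.954 V.

+1.954 V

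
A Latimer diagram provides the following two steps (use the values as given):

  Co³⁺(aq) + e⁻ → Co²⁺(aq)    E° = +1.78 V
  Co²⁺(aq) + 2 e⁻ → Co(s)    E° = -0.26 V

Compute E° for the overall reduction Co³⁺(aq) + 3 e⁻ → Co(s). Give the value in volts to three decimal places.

Adding the free-energy changes (−nFE°) of the two steps gives −n₃FE°₃ = −n₁FE°₁ − n₂FE°₂.
E°₃ = (1×+1.78 + 2×-0.26) / 3 = (+1.260) / 3 = +0.420 V.
Simply averaging or adding the two E° values would be wrong; the electron-weighted sum is required.

+0.420 V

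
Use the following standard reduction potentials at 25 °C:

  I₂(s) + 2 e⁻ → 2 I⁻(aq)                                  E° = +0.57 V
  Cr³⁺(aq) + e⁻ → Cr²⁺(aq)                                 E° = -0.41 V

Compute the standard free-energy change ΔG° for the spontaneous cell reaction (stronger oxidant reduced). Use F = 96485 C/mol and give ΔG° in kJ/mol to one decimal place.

I₂/I⁻ (E° = +0.57 V) is the cathode; Cr³⁺/Cr²⁺ (E° = -0.41 V) is the anode, so E°cell = +0.98 V.
Balancing electrons gives n = 2 (lcm of 2 and 1).
ΔG° = −nFE° = −(2)(96485)(+0.98) = -189,111 J = -189.1 kJ/mol.

-189.1 kJ/mol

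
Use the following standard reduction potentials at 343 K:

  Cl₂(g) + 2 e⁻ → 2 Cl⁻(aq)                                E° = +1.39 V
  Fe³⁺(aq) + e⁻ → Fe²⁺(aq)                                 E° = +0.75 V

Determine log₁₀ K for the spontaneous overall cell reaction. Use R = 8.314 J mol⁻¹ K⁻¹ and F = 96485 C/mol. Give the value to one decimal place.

Cathode: Cl₂/Cl⁻; anode: Fe³⁺/Fe²⁺. E°cell = (+1.39) − (+0.75) = +0.64 V, with n = 2.
ΔG° = −nFE° = −RT ln K, so ln K = nFE°/(RT) = (2)(96485)(+0.64) / ((8.314)(343)) = 43.308.
log₁₀ K = 43.308 / ln 10 = 18.8.

18.8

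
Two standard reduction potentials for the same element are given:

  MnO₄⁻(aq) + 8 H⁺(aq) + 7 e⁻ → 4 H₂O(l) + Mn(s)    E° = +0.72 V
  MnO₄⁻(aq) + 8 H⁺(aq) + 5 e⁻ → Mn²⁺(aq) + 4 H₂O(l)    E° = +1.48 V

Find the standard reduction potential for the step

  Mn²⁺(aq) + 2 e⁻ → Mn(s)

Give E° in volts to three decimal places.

Sequential free energies add, so n₃E°₃ = n₁E°₁ + n₂E°₂.
With n₃ = 7, and the known step contributing 5×(+1.48) V, the unknown satisfies 2·E° = 7×(+0.72) − 5×(+1.48) = -2.360.
E° = -2.360 / 2 = -1.180 V.

-1.180 V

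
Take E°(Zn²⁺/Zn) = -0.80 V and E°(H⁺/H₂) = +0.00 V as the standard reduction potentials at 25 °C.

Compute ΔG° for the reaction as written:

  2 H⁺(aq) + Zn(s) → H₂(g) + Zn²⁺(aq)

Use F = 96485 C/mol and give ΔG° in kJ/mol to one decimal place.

As written, H⁺/H₂ is reduced (cathode) and Zn²⁺/Zn is oxidised (anode), so E°cell = (+0.00) − (-0.80) = +0.80 V.
Balancing electrons gives n = 2.
ΔG° = −nFE° = −(2)(96485)(+0.80) = -154,376 J = -154.4 kJ/mol.

-154.4 kJ/mol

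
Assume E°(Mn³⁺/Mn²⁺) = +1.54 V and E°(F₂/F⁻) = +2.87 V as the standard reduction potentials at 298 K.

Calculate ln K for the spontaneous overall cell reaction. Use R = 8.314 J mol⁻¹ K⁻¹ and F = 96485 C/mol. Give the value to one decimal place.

103.6

Cathode: F₂/F⁻; anode: Mn³⁺/Mn²⁺. E°cell = (+2.87) − (+1.54) = +1.33 V, with n = 2.
ΔG° = −nFE° = −RT ln K, so ln K = nFE°/(RT) = (2)(96485)(+1.33) / ((8.314)(298)) = 103.589.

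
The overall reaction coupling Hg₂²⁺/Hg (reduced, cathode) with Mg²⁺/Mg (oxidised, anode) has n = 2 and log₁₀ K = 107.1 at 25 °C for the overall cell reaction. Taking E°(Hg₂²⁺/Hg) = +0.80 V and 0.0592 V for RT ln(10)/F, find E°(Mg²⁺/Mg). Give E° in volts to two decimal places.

E°cell = (0.0592/n)·log K = (0.0592/2)(107.1) = +3.170 V.
Since Hg₂²⁺/Hg is the cathode and Mg²⁺/Mg the anode, E°cell = E°(Hg₂²⁺/Hg) − E°(Mg²⁺/Mg).
So E°(Mg²⁺/Mg) = E°(Hg₂²⁺/Hg) − E°cell = (+0.80) − (+3.170) = -2.37 V.

-2.37 V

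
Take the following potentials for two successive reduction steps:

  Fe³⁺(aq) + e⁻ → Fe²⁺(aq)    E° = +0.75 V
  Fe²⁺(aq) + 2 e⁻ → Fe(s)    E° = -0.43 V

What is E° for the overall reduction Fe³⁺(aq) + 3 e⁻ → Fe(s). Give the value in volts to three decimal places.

Standard free energies of sequential steps add: ΔG°₃ = ΔG°₁ + ΔG°₂, so n₃E°₃ = n₁E°₁ + n₂E°₂.
E°₃ = (1×+0.75 + 2×-0.43) / 3 = (-0.110) / 3 = -0.037 V.

-0.037 V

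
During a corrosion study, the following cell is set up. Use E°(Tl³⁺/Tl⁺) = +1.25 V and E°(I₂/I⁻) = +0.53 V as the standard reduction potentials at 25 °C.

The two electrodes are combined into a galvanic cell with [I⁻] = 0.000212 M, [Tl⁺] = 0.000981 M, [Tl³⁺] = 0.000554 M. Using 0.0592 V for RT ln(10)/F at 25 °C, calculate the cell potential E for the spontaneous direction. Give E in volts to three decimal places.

Tl³⁺/Tl⁺ is the cathode (higher E°), I₂/I⁻ the anode: E°cell = +1.25 − (+0.53) = +0.72 V, n = 2.
Overall: Tl³⁺(aq) + 2 I⁻(aq) → Tl⁺(aq) + I₂(s)
Q = [Tl⁺] / ([Tl³⁺]·[I⁻]^2); log Q = 7.595.
E = E° − (0.0592/n) log Q = +0.72 − (0.0592/2)(7.595) = +0.495 V.

+0.495 V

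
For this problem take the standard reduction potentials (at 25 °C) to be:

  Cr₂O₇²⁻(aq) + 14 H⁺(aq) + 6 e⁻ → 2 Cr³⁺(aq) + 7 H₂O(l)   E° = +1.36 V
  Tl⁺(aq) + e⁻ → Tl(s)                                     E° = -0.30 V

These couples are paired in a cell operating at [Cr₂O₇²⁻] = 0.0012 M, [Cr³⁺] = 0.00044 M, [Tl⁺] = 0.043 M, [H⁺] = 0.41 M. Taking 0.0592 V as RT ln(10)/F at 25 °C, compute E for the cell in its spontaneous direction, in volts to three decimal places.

+1.725 V

Cr₂O₇²⁻/Cr³⁺ is the cathode (higher E°), Tl⁺/Tl the anode: E°cell = +1.36 − (-0.30) = +1.66 V, n = 6.
Overall: Cr₂O₇²⁻(aq) + 14 H⁺(aq) + 6 Tl(s) → 2 Cr³⁺(aq) + 7 H₂O(l) + 6 Tl⁺(aq)
Q = [Cr³⁺]^2·[Tl⁺]^6 / ([Cr₂O₇²⁻]·[H⁺]^14); log Q = -6.570.
E = E° − (0.0592/n) log Q = +1.66 − (0.0592/6)(-6.570) = +1.725 V.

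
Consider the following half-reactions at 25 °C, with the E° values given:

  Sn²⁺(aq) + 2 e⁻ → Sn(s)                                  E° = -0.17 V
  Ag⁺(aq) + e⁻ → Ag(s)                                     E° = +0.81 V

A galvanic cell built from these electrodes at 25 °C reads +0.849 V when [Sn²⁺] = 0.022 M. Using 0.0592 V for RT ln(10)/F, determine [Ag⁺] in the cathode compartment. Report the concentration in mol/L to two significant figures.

Ag⁺/Ag is the cathode, Sn²⁺/Sn the anode: E°cell = +0.98 V, n = 2.
Overall reaction: 2 Ag⁺(aq) + Sn(s) → 2 Ag(s) + Sn²⁺(aq); Q = [Sn²⁺]^1/[Ag⁺]^2.
From E = E° − (0.0592/n) log Q: log Q = (E° − E)·n/0.0592 = (+0.98 − (+0.849))·2/0.0592 = 4.4257.
So 2·log[Ag⁺] = 1·log(0.022) − log Q = -1.6576 − (4.4257) = -6.0833; log[Ag⁺] = -6.0833 / 2 = -3.0417; [Ag⁺] = 10^(-3.0417) ≈ 0.00091 M.

0.00091 M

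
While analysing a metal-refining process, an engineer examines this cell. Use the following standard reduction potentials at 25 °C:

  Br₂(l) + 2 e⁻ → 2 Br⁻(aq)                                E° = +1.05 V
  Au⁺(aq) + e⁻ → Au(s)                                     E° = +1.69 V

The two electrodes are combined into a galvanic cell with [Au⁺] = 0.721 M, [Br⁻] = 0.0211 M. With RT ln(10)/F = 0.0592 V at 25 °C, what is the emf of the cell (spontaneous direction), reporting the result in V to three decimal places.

+0.532 V

Au⁺/Au is the cathode (higher E°), Br₂/Br⁻ the anode: E°cell = +1.69 − (+1.05) = +0.64 V, n = 2.
Overall: 2 Au⁺(aq) + 2 Br⁻(aq) → 2 Au(s) + Br₂(l)
Q = 1 / ([Au⁺]^2·[Br⁻]^2); log Q = 3.636.
E = E° − (0.0592/n) log Q = +0.64 − (0.0592/2)(3.636) = +0.532 V.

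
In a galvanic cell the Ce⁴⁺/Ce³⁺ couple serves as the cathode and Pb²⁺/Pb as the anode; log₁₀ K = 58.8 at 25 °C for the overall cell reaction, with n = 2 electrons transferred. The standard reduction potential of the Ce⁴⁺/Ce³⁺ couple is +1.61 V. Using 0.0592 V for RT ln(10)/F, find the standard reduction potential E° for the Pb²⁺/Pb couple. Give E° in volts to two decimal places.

-0.13 V

E°cell = (0.0592/n)·log K = (0.0592/2)(58.8) = +1.740 V.
Since Ce⁴⁺/Ce³⁺ is the cathode and Pb²⁺/Pb the anode, E°cell = E°(Ce⁴⁺/Ce³⁺) − E°(Pb²⁺/Pb).
So E°(Pb²⁺/Pb) = E°(Ce⁴⁺/Ce³⁺) − E°cell = (+1.61) − (+1.740) = -0.13 V.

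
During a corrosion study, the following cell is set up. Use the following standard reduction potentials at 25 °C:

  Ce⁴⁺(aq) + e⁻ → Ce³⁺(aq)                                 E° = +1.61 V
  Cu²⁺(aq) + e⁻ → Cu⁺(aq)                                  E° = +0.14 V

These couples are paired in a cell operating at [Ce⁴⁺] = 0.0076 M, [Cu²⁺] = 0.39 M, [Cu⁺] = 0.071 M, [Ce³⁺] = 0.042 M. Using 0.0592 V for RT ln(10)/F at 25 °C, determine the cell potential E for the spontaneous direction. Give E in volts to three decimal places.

+1.382 V

Ce⁴⁺/Ce³⁺ is the cathode (higher E°), Cu²⁺/Cu⁺ the anode: E°cell = +1.61 − (+0.14) = +1.47 V, n = 1.
Overall: Ce⁴⁺(aq) + Cu⁺(aq) → Ce³⁺(aq) + Cu²⁺(aq)
Q = [Ce³⁺]·[Cu²⁺] / ([Ce⁴⁺]·[Cu⁺]); log Q = 1.482.
E = E° − (0.0592/n) log Q = +1.47 − (0.0592/1)(1.482) = +1.382 V.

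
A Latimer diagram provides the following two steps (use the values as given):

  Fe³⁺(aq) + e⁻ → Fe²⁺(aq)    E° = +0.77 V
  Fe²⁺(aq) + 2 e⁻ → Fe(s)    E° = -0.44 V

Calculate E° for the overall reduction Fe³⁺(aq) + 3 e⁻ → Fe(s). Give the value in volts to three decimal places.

-0.037 V

Since ΔG° = −nFE° is additive over sequential reductions, n₃E°₃ = n₁E°₁ + n₂E°₂.
E°₃ = (1×+0.77 + 2×-0.44) / 3 = (-0.110) / 3 = -0.037 V.
E° values themselves are not directly additive — weighting by electron count is essential.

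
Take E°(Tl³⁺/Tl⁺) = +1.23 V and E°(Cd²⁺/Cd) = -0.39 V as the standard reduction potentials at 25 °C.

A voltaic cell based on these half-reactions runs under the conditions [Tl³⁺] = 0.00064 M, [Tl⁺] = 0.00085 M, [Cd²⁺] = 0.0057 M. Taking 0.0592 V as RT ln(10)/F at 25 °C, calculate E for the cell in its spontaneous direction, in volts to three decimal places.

+1.683 V

Tl³⁺/Tl⁺ is the cathode (higher E°), Cd²⁺/Cd the anode: E°cell = +1.23 − (-0.39) = +1.62 V, n = 2.
Overall: Tl³⁺(aq) + Cd(s) → Tl⁺(aq) + Cd²⁺(aq)
Q = [Tl⁺]·[Cd²⁺] / ([Tl³⁺]); log Q = -2.121.
E = E° − (0.0592/n) log Q = +1.62 − (0.0592/2)(-2.121) = +1.683 V.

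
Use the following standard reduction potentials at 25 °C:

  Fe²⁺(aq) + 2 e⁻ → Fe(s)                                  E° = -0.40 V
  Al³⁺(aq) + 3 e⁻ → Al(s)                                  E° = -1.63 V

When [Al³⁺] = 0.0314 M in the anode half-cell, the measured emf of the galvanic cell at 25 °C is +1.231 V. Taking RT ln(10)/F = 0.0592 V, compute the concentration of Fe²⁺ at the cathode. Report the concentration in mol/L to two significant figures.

Fe²⁺/Fe is the cathode, Al³⁺/Al the anode: E°cell = +1.23 V, n = 6.
Overall reaction: 3 Fe²⁺(aq) + 2 Al(s) → 3 Fe(s) + 2 Al³⁺(aq); Q = [Al³⁺]^2/[Fe²⁺]^3.
From E = E° − (0.0592/n) log Q: log Q = (E° − E)·n/0.0592 = (+1.23 − (+1.231))·6/0.0592 = -0.1014.
So 3·log[Fe²⁺] = 2·log(0.0314) − log Q = -3.0061 − (-0.1014) = -2.9047; log[Fe²⁺] = -2.9047 / 3 = -0.9682; [Fe²⁺] = 10^(-0.9682) ≈ 0.11 M.

0.11 M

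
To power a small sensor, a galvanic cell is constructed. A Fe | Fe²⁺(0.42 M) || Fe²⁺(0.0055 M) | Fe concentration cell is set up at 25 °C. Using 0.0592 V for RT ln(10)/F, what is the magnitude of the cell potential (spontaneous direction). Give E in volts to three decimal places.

For a concentration cell E°cell = 0. The 0.42 M side is the cathode (reduction is favoured where [Fe²⁺] is higher).
With n = 2, E = −(0.0592/2) log([Fe²⁺]ₐₙ/[Fe²⁺]꜀ₐₜ) = −(0.0592/2) log(0.0055/0.42) = −(0.0592/2)(-1.883) = +0.056 V.

+0.056 V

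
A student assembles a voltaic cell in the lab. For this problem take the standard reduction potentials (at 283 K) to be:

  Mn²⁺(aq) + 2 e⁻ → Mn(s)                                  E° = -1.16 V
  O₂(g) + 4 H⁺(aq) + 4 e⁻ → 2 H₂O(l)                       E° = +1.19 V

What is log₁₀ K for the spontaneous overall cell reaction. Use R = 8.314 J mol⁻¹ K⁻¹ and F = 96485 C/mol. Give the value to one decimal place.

Cathode: O₂/H₂O; anode: Mn²⁺/Mn. E°cell = (+1.19) − (-1.16) = +2.35 V, with n = 4.
ΔG° = −nFE° = −RT ln K, so ln K = nFE°/(RT) = (4)(96485)(+2.35) / ((8.314)(283)) = 385.471.
log₁₀ K = 385.471 / ln 10 = 167.4.

167.4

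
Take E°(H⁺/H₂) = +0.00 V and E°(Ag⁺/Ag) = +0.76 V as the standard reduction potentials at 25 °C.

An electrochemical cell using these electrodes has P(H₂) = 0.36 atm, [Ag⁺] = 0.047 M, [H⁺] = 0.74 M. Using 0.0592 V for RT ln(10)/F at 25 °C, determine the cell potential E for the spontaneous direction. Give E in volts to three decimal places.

Ag⁺/Ag is the cathode (higher E°), H⁺/H₂ the anode: E°cell = +0.76 − (+0.00) = +0.76 V, n = 2.
Overall: 2 Ag⁺(aq) + H₂(g) → 2 Ag(s) + 2 H⁺(aq)
Q = [H⁺]^2 / ([Ag⁺]^2·P(H₂)); log Q = 2.838.
E = E° − (0.0592/n) log Q = +0.76 − (0.0592/2)(2.838) = +0.676 V.

+0.676 V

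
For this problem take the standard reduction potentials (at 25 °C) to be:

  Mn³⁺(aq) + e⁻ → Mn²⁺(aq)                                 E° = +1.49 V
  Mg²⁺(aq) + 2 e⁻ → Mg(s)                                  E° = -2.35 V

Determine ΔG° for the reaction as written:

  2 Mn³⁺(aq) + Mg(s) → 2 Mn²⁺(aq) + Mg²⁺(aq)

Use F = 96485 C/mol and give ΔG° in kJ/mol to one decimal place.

-741.0 kJ/mol

As written, Mn³⁺/Mn²⁺ is reduced (cathode) and Mg²⁺/Mg is oxidised (anode), so E°cell = (+1.49) − (-2.35) = +3.84 V.
Balancing electrons gives n = 2.
ΔG° = −nFE° = −(2)(96485)(+3.84) = -741,005 J = -741.0 kJ/mol.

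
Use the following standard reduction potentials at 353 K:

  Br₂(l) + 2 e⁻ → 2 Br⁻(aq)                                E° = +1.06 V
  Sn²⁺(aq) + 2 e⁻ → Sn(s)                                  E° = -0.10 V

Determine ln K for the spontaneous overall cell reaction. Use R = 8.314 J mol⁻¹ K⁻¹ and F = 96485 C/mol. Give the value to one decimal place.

76.3

Cathode: Br₂/Br⁻; anode: Sn²⁺/Sn. E°cell = (+1.06) − (-0.10) = +1.16 V, with n = 2.
ΔG° = −nFE° = −RT ln K, so ln K = nFE°/(RT) = (2)(96485)(+1.16) / ((8.314)(353)) = 76.272.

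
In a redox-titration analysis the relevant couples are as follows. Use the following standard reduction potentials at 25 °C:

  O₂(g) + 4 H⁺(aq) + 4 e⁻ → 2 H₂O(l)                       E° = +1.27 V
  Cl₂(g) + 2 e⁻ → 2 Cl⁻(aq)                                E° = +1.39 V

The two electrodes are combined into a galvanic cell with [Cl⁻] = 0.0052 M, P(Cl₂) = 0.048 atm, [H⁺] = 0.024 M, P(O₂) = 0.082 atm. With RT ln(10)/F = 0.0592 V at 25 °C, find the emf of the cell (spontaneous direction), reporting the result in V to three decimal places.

Cl₂/Cl⁻ is the cathode (higher E°), O₂/H₂O the anode: E°cell = +1.39 − (+1.27) = +0.12 V, n = 4.
Overall: 2 Cl₂(g) + 2 H₂O(l) → 4 Cl⁻(aq) + O₂(g) + 4 H⁺(aq)
Q = [Cl⁻]^4·P(O₂)·[H⁺]^4 / (P(Cl₂)^2); log Q = -14.064.
E = E° − (0.0592/n) log Q = +0.12 − (0.0592/4)(-14.064) = +0.328 V.

+0.328 V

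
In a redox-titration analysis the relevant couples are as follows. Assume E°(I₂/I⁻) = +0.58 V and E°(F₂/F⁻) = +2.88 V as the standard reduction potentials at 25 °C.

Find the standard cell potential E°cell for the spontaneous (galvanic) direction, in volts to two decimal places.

+2.30 V

The F₂/F⁻ couple has the higher reduction potential, so it is the cathode; I₂/I⁻ is oxidised at the anode.
E°cell = E°(cathode) − E°(anode) = (+2.88) − (+0.58) = +2.30 V.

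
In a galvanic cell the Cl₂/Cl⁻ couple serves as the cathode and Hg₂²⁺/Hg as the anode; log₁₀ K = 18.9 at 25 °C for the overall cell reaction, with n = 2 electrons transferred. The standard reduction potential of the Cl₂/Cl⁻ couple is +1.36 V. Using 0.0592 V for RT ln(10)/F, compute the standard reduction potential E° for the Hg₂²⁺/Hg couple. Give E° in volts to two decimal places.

E°cell = (0.0592/n)·log K = (0.0592/2)(18.9) = +0.559 V.
Since Cl₂/Cl⁻ is the cathode and Hg₂²⁺/Hg the anode, E°cell = E°(Cl₂/Cl⁻) − E°(Hg₂²⁺/Hg).
So E°(Hg₂²⁺/Hg) = E°(Cl₂/Cl⁻) − E°cell = (+1.36) − (+0.559) = +0.80 V.

+0.80 V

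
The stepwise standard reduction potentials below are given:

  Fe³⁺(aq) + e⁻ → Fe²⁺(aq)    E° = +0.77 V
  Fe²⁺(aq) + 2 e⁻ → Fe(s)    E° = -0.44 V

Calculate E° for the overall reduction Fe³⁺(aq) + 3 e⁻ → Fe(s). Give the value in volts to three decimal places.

Standard free energies of sequential steps add: ΔG°₃ = ΔG°₁ + ΔG°₂, so n₃E°₃ = n₁E°₁ + n₂E°₂.
E°₃ = (1×+0.77 + 2×-0.44) / 3 = (-0.110) / 3 = -0.037 V.

-0.037 V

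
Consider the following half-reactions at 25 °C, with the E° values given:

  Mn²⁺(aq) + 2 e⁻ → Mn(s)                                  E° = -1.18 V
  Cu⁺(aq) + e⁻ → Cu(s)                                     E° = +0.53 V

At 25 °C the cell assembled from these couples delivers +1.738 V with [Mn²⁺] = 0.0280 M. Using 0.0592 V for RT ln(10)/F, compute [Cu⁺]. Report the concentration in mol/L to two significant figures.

Cu⁺/Cu is the cathode, Mn²⁺/Mn the anode: E°cell = +1.71 V, n = 2.
Overall reaction: 2 Cu⁺(aq) + Mn(s) → 2 Cu(s) + Mn²⁺(aq); Q = [Mn²⁺]^1/[Cu⁺]^2.
From E = E° − (0.0592/n) log Q: log Q = (E° − E)·n/0.0592 = (+1.71 − (+1.738))·2/0.0592 = -0.9459.
So 2·log[Cu⁺] = 1·log(0.028) − log Q = -1.5528 − (-0.9459) = -0.6069; log[Cu⁺] = -0.6069 / 2 = -0.3034; [Cu⁺] = 10^(-0.3034) ≈ 0.50 M.

0.50 M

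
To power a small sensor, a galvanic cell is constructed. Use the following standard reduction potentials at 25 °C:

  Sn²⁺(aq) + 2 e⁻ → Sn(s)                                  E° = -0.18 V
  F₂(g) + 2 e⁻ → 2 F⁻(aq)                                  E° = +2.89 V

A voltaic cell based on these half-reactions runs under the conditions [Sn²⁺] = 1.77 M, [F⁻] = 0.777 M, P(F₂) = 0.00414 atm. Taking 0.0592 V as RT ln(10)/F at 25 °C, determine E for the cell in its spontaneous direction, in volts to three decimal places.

+2.999 V

F₂/F⁻ is the cathode (higher E°), Sn²⁺/Sn the anode: E°cell = +2.89 − (-0.18) = +3.07 V, n = 2.
Overall: F₂(g) + Sn(s) → 2 F⁻(aq) + Sn²⁺(aq)
Q = [F⁻]^2·[Sn²⁺] / (P(F₂)); log Q = 2.412.
E = E° − (0.0592/n) log Q = +3.07 − (0.0592/2)(2.412) = +2.999 V.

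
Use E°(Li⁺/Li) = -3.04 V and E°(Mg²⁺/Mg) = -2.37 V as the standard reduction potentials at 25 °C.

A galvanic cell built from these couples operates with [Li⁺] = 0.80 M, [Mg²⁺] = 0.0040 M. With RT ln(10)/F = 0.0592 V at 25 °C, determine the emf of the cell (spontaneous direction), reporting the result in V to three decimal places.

Mg²⁺/Mg is the cathode (higher E°), Li⁺/Li the anode: E°cell = -2.37 − (-3.04) = +0.67 V, n = 2.
Overall: Mg²⁺(aq) + 2 Li(s) → Mg(s) + 2 Li⁺(aq)
Q = [Li⁺]^2 / ([Mg²⁺]); log Q = 2.204.
E = E° − (0.0592/n) log Q = +0.67 − (0.0592/2)(2.204) = +0.605 V.

+0.605 V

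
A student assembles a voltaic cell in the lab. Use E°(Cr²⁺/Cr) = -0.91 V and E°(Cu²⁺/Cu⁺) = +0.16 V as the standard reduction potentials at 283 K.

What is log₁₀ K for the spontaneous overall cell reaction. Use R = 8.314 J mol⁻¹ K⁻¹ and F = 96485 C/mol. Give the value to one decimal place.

Cathode: Cu²⁺/Cu⁺; anode: Cr²⁺/Cr. E°cell = (+0.16) − (-0.91) = +1.07 V, with n = 2.
ΔG° = −nFE° = −RT ln K, so ln K = nFE°/(RT) = (2)(96485)(+1.07) / ((8.314)(283)) = 87.756.
log₁₀ K = 87.756 / ln 10 = 38.1.

38.1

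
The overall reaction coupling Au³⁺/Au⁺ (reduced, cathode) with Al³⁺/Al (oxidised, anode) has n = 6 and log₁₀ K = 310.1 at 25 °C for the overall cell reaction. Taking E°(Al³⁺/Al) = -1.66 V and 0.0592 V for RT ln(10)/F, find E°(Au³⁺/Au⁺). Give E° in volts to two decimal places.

+1.40 V

E°cell = (0.0592/n)·log K = (0.0592/6)(310.1) = +3.060 V.
Since Au³⁺/Au⁺ is the cathode and Al³⁺/Al the anode, E°cell = E°(Au³⁺/Au⁺) − E°(Al³⁺/Al).
So E°(Au³⁺/Au⁺) = E°cell + E°(Al³⁺/Al) = +3.060 + (-1.66) = +1.40 V.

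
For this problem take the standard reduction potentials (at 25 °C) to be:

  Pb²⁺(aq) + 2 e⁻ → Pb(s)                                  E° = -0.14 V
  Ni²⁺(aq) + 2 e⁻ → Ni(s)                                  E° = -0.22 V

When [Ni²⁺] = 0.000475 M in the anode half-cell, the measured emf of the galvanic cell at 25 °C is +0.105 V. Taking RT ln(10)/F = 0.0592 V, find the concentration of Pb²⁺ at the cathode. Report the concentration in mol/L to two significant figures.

Pb²⁺/Pb is the cathode, Ni²⁺/Ni the anode: E°cell = +0.08 V, n = 2.
Overall reaction: Pb²⁺(aq) + Ni(s) → Pb(s) + Ni²⁺(aq); Q = [Ni²⁺]^1/[Pb²⁺]^1.
From E = E° − (0.0592/n) log Q: log Q = (E° − E)·n/0.0592 = (+0.08 − (+0.105))·2/0.0592 = -0.8446.
So 1·log[Pb²⁺] = 1·log(0.000475) − log Q = -3.3233 − (-0.8446) = -2.4787; [Pb²⁺] = 10^(-2.4787) ≈ 0.0033 M.

0.0033 M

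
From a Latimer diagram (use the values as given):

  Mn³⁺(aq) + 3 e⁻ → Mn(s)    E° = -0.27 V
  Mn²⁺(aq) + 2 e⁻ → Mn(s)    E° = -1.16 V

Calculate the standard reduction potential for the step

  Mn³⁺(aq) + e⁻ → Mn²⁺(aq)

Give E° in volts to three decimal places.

Sequential free energies add, so n₃E°₃ = n₁E°₁ + n₂E°₂.
With n₃ = 3, and the known step contributing 2×(-1.16) V, the unknown satisfies 1·E° = 3×(-0.27) − 2×(-1.16) = +1.510.
E° = +1.510 / 1 = +1.510 V.

+1.510 V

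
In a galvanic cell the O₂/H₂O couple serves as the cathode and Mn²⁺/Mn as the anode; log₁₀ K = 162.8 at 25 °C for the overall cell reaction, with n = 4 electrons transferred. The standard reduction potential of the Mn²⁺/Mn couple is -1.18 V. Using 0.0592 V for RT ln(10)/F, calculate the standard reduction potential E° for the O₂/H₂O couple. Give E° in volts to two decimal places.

E°cell = (0.0592/n)·log K = (0.0592/4)(162.8) = +2.409 V.
Since O₂/H₂O is the cathode and Mn²⁺/Mn the anode, E°cell = E°(O₂/H₂O) − E°(Mn²⁺/Mn).
So E°(O₂/H₂O) = E°cell + E°(Mn²⁺/Mn) = +2.409 + (-1.18) = +1.23 V.

+1.23 V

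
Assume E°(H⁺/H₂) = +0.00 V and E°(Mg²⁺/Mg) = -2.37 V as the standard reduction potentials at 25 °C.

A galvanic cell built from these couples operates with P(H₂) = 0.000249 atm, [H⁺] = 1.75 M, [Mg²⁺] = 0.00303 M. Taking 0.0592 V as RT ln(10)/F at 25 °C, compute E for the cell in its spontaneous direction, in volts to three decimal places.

H⁺/H₂ is the cathode (higher E°), Mg²⁺/Mg the anode: E°cell = +0.00 − (-2.37) = +2.37 V, n = 2.
Overall: 2 H⁺(aq) + Mg(s) → H₂(g) + Mg²⁺(aq)
Q = P(H₂)·[Mg²⁺] / ([H⁺]^2); log Q = -6.608.
E = E° − (0.0592/n) log Q = +2.37 − (0.0592/2)(-6.608) = +2.566 V.

+2.566 V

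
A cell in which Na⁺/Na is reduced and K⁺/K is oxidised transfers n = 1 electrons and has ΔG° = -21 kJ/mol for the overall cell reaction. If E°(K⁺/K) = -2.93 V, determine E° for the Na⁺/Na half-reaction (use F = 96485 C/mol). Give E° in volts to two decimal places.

-2.71 V

E°cell = −ΔG°/(nF) = −(-21×10³)/((1)(96485)) = +0.218 V.
Since Na⁺/Na is the cathode and K⁺/K the anode, E°cell = E°(Na⁺/Na) − E°(K⁺/K).
So E°(Na⁺/Na) = E°cell + E°(K⁺/K) = +0.218 + (-2.93) = -2.71 V.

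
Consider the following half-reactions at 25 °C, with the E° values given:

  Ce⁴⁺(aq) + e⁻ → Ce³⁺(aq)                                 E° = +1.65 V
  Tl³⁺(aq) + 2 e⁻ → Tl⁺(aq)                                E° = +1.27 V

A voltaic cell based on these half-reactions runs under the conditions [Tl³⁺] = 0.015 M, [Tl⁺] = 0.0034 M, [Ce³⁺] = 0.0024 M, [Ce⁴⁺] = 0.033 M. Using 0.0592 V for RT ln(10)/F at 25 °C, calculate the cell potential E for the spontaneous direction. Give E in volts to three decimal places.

+0.428 V

Ce⁴⁺/Ce³⁺ is the cathode (higher E°), Tl³⁺/Tl⁺ the anode: E°cell = +1.65 − (+1.27) = +0.38 V, n = 2.
Overall: 2 Ce⁴⁺(aq) + Tl⁺(aq) → 2 Ce³⁺(aq) + Tl³⁺(aq)
Q = [Ce³⁺]^2·[Tl³⁺] / ([Ce⁴⁺]^2·[Tl⁺]); log Q = -1.632.
E = E° − (0.0592/n) log Q = +0.38 − (0.0592/2)(-1.632) = +0.428 V.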